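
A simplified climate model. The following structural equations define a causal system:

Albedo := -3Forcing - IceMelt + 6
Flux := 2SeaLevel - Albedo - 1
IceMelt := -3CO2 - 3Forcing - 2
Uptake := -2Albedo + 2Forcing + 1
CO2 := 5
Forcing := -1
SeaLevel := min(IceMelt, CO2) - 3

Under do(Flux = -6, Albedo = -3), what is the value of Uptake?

5

Under do(Flux = -6, Albedo = -3), each intervened variable's structural equation is replaced by its fixed value.
Uptake = -2Albedo + 2Forcing + 1  [with Albedo=-3, Forcing=-1]  = 5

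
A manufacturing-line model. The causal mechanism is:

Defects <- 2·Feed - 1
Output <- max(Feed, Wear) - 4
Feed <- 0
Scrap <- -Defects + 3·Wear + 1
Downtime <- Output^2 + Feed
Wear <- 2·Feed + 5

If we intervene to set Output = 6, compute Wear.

Under do(Output=6), the mechanism Output <- max(Feed, Wear) - 4 is discarded; Output is fixed at 6.
No directed path runs from Output to Wear, so Wear keeps its natural value.
Wear = 2·Feed + 5  [with Feed=0]  = 5

5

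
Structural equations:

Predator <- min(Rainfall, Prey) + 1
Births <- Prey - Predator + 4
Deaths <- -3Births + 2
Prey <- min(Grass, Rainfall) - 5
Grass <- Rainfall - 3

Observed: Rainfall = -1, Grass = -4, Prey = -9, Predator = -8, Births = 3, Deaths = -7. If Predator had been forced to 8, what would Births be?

Intervening sets Predator = 8 and removes its equation (Predator <- min(Rainfall, Prey) + 1).
Grass = Rainfall - 3  [with Rainfall=-1]  = -4
Prey = min(Grass, Rainfall) - 5  [with Grass=-4, Rainfall=-1]  = -9
Births = Prey - Predator + 4  [with Prey=-9, Predator=8]  = -13

-13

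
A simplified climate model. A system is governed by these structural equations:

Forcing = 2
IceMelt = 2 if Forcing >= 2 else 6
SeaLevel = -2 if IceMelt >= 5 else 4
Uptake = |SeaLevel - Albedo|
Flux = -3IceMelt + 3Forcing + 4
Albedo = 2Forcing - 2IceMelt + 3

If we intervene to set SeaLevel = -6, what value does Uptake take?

Under do(SeaLevel=-6), the mechanism SeaLevel = -2 if IceMelt >= 5 else 4 is discarded; SeaLevel is fixed at -6.
IceMelt = 2 if Forcing >= 2 else 6  [with Forcing=2]  = 2
Albedo = 2Forcing - 2IceMelt + 3  [with Forcing=2, IceMelt=2]  = 3
Uptake = |SeaLevel - Albedo|  [with SeaLevel=-6, Albedo=3]  = 9

9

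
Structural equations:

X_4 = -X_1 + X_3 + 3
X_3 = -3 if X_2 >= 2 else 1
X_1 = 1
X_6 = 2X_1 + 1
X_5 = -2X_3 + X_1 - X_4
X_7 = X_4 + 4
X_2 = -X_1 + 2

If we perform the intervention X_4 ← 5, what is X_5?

-6

Intervening sets X_4 = 5 and removes its equation (X_4 = -X_1 + X_3 + 3).
X_2 = -X_1 + 2  [with X_1=1]  = 1
X_3 = -3 if X_2 >= 2 else 1  [with X_2=1]  = 1
X_5 = -2X_3 + X_1 - X_4  [with X_3=1, X_1=1, X_4=5]  = -6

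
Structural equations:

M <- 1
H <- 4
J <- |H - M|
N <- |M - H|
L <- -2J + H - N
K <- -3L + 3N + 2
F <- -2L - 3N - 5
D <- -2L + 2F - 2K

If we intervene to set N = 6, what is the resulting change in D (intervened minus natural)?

do(N=6) replaces the equation N <- |M - H| with the constant N = 6.
J = |H - M|  [with H=4, M=1]  = 3
L = -2J + H - N  [with J=3, H=4, N=6]  = -8
K = -3L + 3N + 2  [with L=-8, N=6]  = 44
F = -2L - 3N - 5  [with L=-8, N=6]  = -7
D = -2L + 2F - 2K  [with L=-8, F=-7, K=44]  = -86
Without intervention: J = |H - M|  [with H=4, M=1]  = 3; N = |M - H|  [with M=1, H=4]  = 3; L = -2J + H - N  [with J=3, H=4, N=3]  = -5; K = -3L + 3N + 2  [with L=-5, N=3]  = 26; F = -2L - 3N - 5  [with L=-5, N=3]  = -4; D = -2L + 2F - 2K  [with L=-5, F=-4, K=26]  = -50.
Change = -86 − (-50) = -36.

-36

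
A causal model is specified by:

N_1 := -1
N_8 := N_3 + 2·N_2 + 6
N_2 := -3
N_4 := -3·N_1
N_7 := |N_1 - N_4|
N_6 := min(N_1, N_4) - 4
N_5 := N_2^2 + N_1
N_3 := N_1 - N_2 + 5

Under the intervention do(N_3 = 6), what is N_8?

6

The intervention breaks the incoming arrows to N_3: N_3 := N_1 - N_2 + 5 no longer applies, and N_3 = 6.
N_8 = N_3 + 2·N_2 + 6  [with N_3=6, N_2=-3]  = 6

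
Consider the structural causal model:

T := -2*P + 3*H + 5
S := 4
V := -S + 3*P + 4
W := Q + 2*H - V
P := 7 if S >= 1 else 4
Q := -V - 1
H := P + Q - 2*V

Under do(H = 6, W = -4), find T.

9

Under do(H = 6, W = -4), each intervened variable's structural equation is replaced by its fixed value.
P = 7 if S >= 1 else 4  [with S=4]  = 7
T = -2*P + 3*H + 5  [with P=7, H=6]  = 9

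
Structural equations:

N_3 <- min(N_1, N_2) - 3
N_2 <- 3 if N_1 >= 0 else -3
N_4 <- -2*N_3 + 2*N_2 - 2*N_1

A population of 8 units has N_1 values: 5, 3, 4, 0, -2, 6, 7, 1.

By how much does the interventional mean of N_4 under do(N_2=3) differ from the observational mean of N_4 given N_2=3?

Under do(N_2=3), N_2's equation is replaced by N_2=3 for every unit. Per-unit N_4: -4, 0, -2, 12, 20, -6, -8, 8. Mean = 2.5.
Conditioning on N_2=3 selects the 7 unit(s) with N_1 ∈ {5, 3, 4, 0, 6, 7, 1}. Their N_4 values: -4, 0, -2, 12, -6, -8, 8. Mean = 0.
Difference = 2.5 − 0 = 2.5.

2.5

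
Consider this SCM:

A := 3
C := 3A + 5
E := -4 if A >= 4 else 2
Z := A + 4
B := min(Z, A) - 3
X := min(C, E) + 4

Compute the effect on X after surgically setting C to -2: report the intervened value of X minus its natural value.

-4

Under do(C=-2), the mechanism C := 3A + 5 is discarded; C is fixed at -2.
E = -4 if A >= 4 else 2  [with A=3]  = 2
X = min(C, E) + 4  [with C=-2, E=2]  = 2
Without intervention: C = 3A + 5  [with A=3]  = 14; E = -4 if A >= 4 else 2  [with A=3]  = 2; X = min(C, E) + 4  [with C=14, E=2]  = 6.
Change = 2 − 6 = -4.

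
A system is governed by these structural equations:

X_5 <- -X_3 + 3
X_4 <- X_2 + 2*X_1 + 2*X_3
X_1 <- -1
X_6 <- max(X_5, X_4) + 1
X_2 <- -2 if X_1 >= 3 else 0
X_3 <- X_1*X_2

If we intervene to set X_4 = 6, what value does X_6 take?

7

Under do(X_4=6), the mechanism X_4 <- X_2 + 2*X_1 + 2*X_3 is discarded; X_4 is fixed at 6.
X_2 = -2 if X_1 >= 3 else 0  [with X_1=-1]  = 0
X_3 = X_1*X_2  [with X_1=-1, X_2=0]  = 0
X_5 = -X_3 + 3  [with X_3=0]  = 3
X_6 = max(X_5, X_4) + 1  [with X_5=3, X_4=6]  = 7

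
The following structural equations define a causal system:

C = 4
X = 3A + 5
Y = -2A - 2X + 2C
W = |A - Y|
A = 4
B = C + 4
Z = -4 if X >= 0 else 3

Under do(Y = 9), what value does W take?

5

Intervening sets Y = 9 and removes its equation (Y = -2A - 2X + 2C).
W = |A - Y|  [with A=4, Y=9]  = 5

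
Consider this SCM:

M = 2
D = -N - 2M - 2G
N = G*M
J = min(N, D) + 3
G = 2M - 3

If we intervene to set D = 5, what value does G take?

The intervention breaks the incoming arrows to D: D = -N - 2M - 2G no longer applies, and D = 5.
Since G is not a descendant of the intervened variable, it is unaffected.
G = 2M - 3  [with M=2]  = 1

1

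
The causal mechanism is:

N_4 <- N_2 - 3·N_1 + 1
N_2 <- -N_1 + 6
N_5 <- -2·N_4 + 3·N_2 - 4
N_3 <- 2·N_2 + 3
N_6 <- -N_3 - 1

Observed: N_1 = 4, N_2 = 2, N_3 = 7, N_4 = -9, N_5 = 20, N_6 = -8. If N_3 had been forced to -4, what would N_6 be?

3

The intervention breaks the incoming arrows to N_3: N_3 <- 2·N_2 + 3 no longer applies, and N_3 = -4.
N_6 = -N_3 - 1  [with N_3=-4]  = 3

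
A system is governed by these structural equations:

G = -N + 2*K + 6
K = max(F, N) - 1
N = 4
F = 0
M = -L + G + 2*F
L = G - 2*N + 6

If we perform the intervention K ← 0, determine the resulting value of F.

0

Under do(K=0), the mechanism K = max(F, N) - 1 is discarded; K is fixed at 0.
Since F is not a descendant of the intervened variable, it is unaffected.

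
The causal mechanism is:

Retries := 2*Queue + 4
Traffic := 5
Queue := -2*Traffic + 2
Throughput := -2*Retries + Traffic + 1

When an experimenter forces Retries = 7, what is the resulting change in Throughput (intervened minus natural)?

-38

The intervention breaks the incoming arrows to Retries: Retries := 2*Queue + 4 no longer applies, and Retries = 7.
Throughput = -2*Retries + Traffic + 1  [with Retries=7, Traffic=5]  = -8
Without intervention: Queue = -2*Traffic + 2  [with Traffic=5]  = -8; Retries = 2*Queue + 4  [with Queue=-8]  = -12; Throughput = -2*Retries + Traffic + 1  [with Retries=-12, Traffic=5]  = 30.
Change = -8 − 30 = -38.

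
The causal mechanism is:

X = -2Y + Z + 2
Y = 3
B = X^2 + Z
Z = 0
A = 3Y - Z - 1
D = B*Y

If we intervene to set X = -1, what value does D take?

The intervention breaks the incoming arrows to X: X = -2Y + Z + 2 no longer applies, and X = -1.
B = X^2 + Z  [with X=-1, Z=0]  = 1
D = B*Y  [with B=1, Y=3]  = 3

3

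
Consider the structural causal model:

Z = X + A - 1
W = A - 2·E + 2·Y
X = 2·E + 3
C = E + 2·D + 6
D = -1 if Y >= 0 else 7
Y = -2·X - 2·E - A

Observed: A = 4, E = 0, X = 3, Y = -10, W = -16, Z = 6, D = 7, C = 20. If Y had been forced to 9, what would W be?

Intervening sets Y = 9 and removes its equation (Y = -2·X - 2·E - A).
W = A - 2·E + 2·Y  [with A=4, E=0, Y=9]  = 22

22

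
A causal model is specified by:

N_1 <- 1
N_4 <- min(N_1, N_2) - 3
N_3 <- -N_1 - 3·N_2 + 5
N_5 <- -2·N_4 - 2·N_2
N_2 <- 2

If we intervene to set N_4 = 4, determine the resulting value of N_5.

Intervening sets N_4 = 4 and removes its equation (N_4 <- min(N_1, N_2) - 3).
N_5 = -2·N_4 - 2·N_2  [with N_4=4, N_2=2]  = -12

-12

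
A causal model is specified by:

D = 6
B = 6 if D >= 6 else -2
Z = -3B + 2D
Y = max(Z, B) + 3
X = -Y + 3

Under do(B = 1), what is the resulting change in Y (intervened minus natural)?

Under do(B=1), the mechanism B = 6 if D >= 6 else -2 is discarded; B is fixed at 1.
Z = -3B + 2D  [with B=1, D=6]  = 9
Y = max(Z, B) + 3  [with Z=9, B=1]  = 12
Without intervention: B = 6 if D >= 6 else -2  [with D=6]  = 6; Z = -3B + 2D  [with B=6, D=6]  = -6; Y = max(Z, B) + 3  [with Z=-6, B=6]  = 9.
Change = 12 − 9 = 3.

3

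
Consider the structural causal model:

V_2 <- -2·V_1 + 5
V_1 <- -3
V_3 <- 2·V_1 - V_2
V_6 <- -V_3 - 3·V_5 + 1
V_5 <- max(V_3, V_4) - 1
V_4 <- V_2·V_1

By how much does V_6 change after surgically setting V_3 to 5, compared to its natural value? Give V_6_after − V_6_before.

The intervention breaks the incoming arrows to V_3: V_3 <- 2·V_1 - V_2 no longer applies, and V_3 = 5.
V_2 = -2·V_1 + 5  [with V_1=-3]  = 11
V_4 = V_2·V_1  [with V_2=11, V_1=-3]  = -33
V_5 = max(V_3, V_4) - 1  [with V_3=5, V_4=-33]  = 4
V_6 = -V_3 - 3·V_5 + 1  [with V_3=5, V_5=4]  = -16
Without intervention: V_2 = -2·V_1 + 5  [with V_1=-3]  = 11; V_3 = 2·V_1 - V_2  [with V_1=-3, V_2=11]  = -17; V_4 = V_2·V_1  [with V_2=11, V_1=-3]  = -33; V_5 = max(V_3, V_4) - 1  [with V_3=-17, V_4=-33]  = -18; V_6 = -V_3 - 3·V_5 + 1  [with V_3=-17, V_5=-18]  = 72.
Change = -16 − 72 = -88.

-88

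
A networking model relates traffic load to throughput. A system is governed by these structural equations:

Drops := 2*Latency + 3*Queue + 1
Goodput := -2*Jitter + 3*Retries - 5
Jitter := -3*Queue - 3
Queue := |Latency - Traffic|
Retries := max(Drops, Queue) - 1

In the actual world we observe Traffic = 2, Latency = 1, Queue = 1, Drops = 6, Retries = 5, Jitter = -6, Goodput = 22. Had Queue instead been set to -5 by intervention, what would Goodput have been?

-47

The intervention breaks the incoming arrows to Queue: Queue := |Latency - Traffic| no longer applies, and Queue = -5.
Drops = 2*Latency + 3*Queue + 1  [with Latency=1, Queue=-5]  = -12
Retries = max(Drops, Queue) - 1  [with Drops=-12, Queue=-5]  = -6
Jitter = -3*Queue - 3  [with Queue=-5]  = 12
Goodput = -2*Jitter + 3*Retries - 5  [with Jitter=12, Retries=-6]  = -47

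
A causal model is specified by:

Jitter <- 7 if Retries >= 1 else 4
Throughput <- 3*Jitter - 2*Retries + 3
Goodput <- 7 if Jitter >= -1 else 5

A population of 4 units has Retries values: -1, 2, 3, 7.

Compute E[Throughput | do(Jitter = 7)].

18.5

Every unit gets Jitter=7 under the intervention. Throughput values become 26, 20, 18, 10; E[Throughput|do(Jitter=7)] = 18.5.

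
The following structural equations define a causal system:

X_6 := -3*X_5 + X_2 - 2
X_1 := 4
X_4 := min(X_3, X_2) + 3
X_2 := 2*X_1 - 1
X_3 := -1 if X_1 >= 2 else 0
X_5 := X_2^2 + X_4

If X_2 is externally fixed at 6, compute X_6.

-110

Under do(X_2=6), the mechanism X_2 := 2*X_1 - 1 is discarded; X_2 is fixed at 6.
X_3 = -1 if X_1 >= 2 else 0  [with X_1=4]  = -1
X_4 = min(X_3, X_2) + 3  [with X_3=-1, X_2=6]  = 2
X_5 = X_2^2 + X_4  [with X_2=6, X_4=2]  = 38
X_6 = -3*X_5 + X_2 - 2  [with X_5=38, X_2=6]  = -110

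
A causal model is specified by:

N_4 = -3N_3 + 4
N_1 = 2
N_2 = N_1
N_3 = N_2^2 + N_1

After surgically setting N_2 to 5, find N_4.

Under do(N_2=5), the mechanism N_2 = N_1 is discarded; N_2 is fixed at 5.
N_3 = N_2^2 + N_1  [with N_2=5, N_1=2]  = 27
N_4 = -3N_3 + 4  [with N_3=27]  = -77

-77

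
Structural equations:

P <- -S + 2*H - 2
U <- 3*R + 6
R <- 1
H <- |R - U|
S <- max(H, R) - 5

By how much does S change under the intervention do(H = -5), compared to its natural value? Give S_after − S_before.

The intervention breaks the incoming arrows to H: H <- |R - U| no longer applies, and H = -5.
S = max(H, R) - 5  [with H=-5, R=1]  = -4
Without intervention: U = 3*R + 6  [with R=1]  = 9; H = |R - U|  [with R=1, U=9]  = 8; S = max(H, R) - 5  [with H=8, R=1]  = 3.
Change = -4 − 3 = -7.

-7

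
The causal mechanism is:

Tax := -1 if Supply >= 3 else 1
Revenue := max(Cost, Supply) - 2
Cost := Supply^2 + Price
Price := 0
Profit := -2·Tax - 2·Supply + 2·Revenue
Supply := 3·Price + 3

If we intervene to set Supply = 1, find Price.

Under do(Supply=1), the mechanism Supply := 3·Price + 3 is discarded; Supply is fixed at 1.
Price is not downstream of the intervention, so its value is determined by the original equations.

0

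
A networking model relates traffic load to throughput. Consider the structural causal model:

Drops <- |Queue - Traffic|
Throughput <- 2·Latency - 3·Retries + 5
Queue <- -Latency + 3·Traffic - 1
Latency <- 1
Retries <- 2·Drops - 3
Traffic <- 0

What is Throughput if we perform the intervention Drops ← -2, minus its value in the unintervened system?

Under do(Drops=-2), the mechanism Drops <- |Queue - Traffic| is discarded; Drops is fixed at -2.
Retries = 2·Drops - 3  [with Drops=-2]  = -7
Throughput = 2·Latency - 3·Retries + 5  [with Latency=1, Retries=-7]  = 28
Without intervention: Queue = -Latency + 3·Traffic - 1  [with Latency=1, Traffic=0]  = -2; Drops = |Queue - Traffic|  [with Queue=-2, Traffic=0]  = 2; Retries = 2·Drops - 3  [with Drops=2]  = 1; Throughput = 2·Latency - 3·Retries + 5  [with Latency=1, Retries=1]  = 4.
Change = 28 − 4 = 24.

24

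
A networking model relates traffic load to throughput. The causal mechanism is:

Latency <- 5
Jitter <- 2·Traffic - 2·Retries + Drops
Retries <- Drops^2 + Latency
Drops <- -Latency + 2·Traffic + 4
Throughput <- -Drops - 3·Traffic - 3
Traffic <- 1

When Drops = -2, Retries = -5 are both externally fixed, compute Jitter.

10

Setting Drops = -2, Retries = -5 by intervention discards those variables' equations.
Jitter = 2·Traffic - 2·Retries + Drops  [with Traffic=1, Retries=-5, Drops=-2]  = 10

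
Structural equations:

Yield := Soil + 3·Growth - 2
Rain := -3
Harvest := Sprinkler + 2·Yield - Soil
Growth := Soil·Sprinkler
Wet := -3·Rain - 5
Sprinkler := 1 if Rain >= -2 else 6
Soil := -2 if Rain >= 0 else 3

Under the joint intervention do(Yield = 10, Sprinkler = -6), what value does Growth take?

The joint intervention fixes Yield = 10, Sprinkler = -6, removing each variable's own equation.
Soil = -2 if Rain >= 0 else 3  [with Rain=-3]  = 3
Growth = Soil·Sprinkler  [with Soil=3, Sprinkler=-6]  = -18

-18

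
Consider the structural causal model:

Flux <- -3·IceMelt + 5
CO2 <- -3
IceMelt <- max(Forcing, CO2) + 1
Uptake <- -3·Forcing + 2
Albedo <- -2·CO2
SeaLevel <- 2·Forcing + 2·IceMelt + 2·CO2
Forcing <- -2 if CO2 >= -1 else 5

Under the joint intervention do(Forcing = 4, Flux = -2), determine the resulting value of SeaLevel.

Setting Forcing = 4, Flux = -2 by intervention discards those variables' equations.
IceMelt = max(Forcing, CO2) + 1  [with Forcing=4, CO2=-3]  = 5
SeaLevel = 2·Forcing + 2·IceMelt + 2·CO2  [with Forcing=4, IceMelt=5, CO2=-3]  = 12

12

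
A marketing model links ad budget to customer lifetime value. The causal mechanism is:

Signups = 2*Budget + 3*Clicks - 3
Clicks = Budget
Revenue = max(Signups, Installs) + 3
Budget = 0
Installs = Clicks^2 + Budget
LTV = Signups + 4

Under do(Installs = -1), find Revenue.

do(Installs=-1) replaces the equation Installs = Clicks^2 + Budget with the constant Installs = -1.
Clicks = Budget  [with Budget=0]  = 0
Signups = 2*Budget + 3*Clicks - 3  [with Budget=0, Clicks=0]  = -3
Revenue = max(Signups, Installs) + 3  [with Signups=-3, Installs=-1]  = 2

2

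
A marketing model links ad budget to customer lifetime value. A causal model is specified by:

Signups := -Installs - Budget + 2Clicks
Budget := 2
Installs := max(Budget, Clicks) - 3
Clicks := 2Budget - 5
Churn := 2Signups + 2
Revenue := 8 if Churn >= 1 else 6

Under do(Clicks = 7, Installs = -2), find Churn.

30

Under do(Clicks = 7, Installs = -2), each intervened variable's structural equation is replaced by its fixed value.
Signups = -Installs - Budget + 2Clicks  [with Installs=-2, Budget=2, Clicks=7]  = 14
Churn = 2Signups + 2  [with Signups=14]  = 30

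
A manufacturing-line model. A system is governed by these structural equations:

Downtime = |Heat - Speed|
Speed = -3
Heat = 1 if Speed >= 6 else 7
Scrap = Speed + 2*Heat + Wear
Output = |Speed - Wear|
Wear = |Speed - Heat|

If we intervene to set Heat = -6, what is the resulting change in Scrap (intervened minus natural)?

Under do(Heat=-6), the mechanism Heat = 1 if Speed >= 6 else 7 is discarded; Heat is fixed at -6.
Wear = |Speed - Heat|  [with Speed=-3, Heat=-6]  = 3
Scrap = Speed + 2*Heat + Wear  [with Speed=-3, Heat=-6, Wear=3]  = -12
Without intervention: Heat = 1 if Speed >= 6 else 7  [with Speed=-3]  = 7; Wear = |Speed - Heat|  [with Speed=-3, Heat=7]  = 10; Scrap = Speed + 2*Heat + Wear  [with Speed=-3, Heat=7, Wear=10]  = 21.
Change = -12 − 21 = -33.

-33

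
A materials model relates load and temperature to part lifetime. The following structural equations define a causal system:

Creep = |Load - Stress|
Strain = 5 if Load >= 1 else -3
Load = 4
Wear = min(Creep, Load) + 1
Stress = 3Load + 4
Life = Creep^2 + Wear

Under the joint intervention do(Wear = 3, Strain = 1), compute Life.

The joint intervention fixes Wear = 3, Strain = 1, removing each variable's own equation.
Stress = 3Load + 4  [with Load=4]  = 16
Creep = |Load - Stress|  [with Load=4, Stress=16]  = 12
Life = Creep^2 + Wear  [with Creep=12, Wear=3]  = 147

147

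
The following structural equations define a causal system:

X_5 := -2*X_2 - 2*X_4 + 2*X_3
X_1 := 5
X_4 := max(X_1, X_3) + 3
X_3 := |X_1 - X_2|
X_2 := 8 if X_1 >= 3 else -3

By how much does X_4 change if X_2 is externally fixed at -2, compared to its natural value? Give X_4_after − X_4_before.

Under do(X_2=-2), the mechanism X_2 := 8 if X_1 >= 3 else -3 is discarded; X_2 is fixed at -2.
X_3 = |X_1 - X_2|  [with X_1=5, X_2=-2]  = 7
X_4 = max(X_1, X_3) + 3  [with X_1=5, X_3=7]  = 10
Without intervention: X_2 = 8 if X_1 >= 3 else -3  [with X_1=5]  = 8; X_3 = |X_1 - X_2|  [with X_1=5, X_2=8]  = 3; X_4 = max(X_1, X_3) + 3  [with X_1=5, X_3=3]  = 8.
Change = 10 − 8 = 2.

2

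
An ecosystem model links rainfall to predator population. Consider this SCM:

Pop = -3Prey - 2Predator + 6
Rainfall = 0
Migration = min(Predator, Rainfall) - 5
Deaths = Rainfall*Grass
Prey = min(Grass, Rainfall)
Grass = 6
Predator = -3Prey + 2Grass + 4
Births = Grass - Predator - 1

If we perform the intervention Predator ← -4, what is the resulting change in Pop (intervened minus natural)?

do(Predator=-4) replaces the equation Predator = -3Prey + 2Grass + 4 with the constant Predator = -4.
Prey = min(Grass, Rainfall)  [with Grass=6, Rainfall=0]  = 0
Pop = -3Prey - 2Predator + 6  [with Prey=0, Predator=-4]  = 14
Without intervention: Prey = min(Grass, Rainfall)  [with Grass=6, Rainfall=0]  = 0; Predator = -3Prey + 2Grass + 4  [with Prey=0, Grass=6]  = 16; Pop = -3Prey - 2Predator + 6  [with Prey=0, Predator=16]  = -26.
Change = 14 − (-26) = 40.

40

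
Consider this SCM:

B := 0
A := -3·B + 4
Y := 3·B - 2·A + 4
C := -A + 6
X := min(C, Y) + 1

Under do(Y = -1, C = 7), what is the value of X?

0

Setting Y = -1, C = 7 by intervention discards those variables' equations.
X = min(C, Y) + 1  [with C=7, Y=-1]  = 0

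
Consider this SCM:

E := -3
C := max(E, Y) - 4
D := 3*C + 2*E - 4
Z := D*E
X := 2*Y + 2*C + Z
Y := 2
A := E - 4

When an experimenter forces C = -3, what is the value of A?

-7

The intervention breaks the incoming arrows to C: C := max(E, Y) - 4 no longer applies, and C = -3.
A is not downstream of the intervention, so its value is determined by the original equations.
A = E - 4  [with E=-3]  = -7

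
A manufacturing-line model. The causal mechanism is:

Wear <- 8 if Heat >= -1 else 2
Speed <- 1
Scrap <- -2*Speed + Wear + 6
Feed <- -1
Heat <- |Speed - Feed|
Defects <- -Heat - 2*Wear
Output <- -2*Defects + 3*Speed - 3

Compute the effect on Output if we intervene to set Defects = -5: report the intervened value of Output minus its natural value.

-26

Under do(Defects=-5), the mechanism Defects <- -Heat - 2*Wear is discarded; Defects is fixed at -5.
Output = -2*Defects + 3*Speed - 3  [with Defects=-5, Speed=1]  = 10
Without intervention: Heat = |Speed - Feed|  [with Speed=1, Feed=-1]  = 2; Wear = 8 if Heat >= -1 else 2  [with Heat=2]  = 8; Defects = -Heat - 2*Wear  [with Heat=2, Wear=8]  = -18; Output = -2*Defects + 3*Speed - 3  [with Defects=-18, Speed=1]  = 36.
Change = 10 − 36 = -26.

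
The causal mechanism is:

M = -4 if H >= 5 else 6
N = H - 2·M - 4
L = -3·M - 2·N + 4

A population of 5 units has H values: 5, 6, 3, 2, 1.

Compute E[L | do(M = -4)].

1.2

Under do(M=-4), M's equation is replaced by M=-4 for every unit. Per-unit L: -2, -4, 2, 4, 6. Mean = 1.2.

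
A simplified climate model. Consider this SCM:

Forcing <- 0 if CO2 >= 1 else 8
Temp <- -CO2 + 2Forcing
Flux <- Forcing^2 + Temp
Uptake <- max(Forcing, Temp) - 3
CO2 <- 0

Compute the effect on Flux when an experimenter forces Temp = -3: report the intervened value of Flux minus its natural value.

The intervention breaks the incoming arrows to Temp: Temp <- -CO2 + 2Forcing no longer applies, and Temp = -3.
Forcing = 0 if CO2 >= 1 else 8  [with CO2=0]  = 8
Flux = Forcing^2 + Temp  [with Forcing=8, Temp=-3]  = 61
Without intervention: Forcing = 0 if CO2 >= 1 else 8  [with CO2=0]  = 8; Temp = -CO2 + 2Forcing  [with CO2=0, Forcing=8]  = 16; Flux = Forcing^2 + Temp  [with Forcing=8, Temp=16]  = 80.
Change = 61 − 80 = -19.

-19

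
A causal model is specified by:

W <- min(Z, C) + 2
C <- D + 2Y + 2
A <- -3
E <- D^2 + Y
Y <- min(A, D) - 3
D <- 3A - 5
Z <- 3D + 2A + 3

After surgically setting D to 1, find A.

-3

Under do(D=1), the mechanism D <- 3A - 5 is discarded; D is fixed at 1.
A is not downstream of the intervention, so its value is determined by the original equations.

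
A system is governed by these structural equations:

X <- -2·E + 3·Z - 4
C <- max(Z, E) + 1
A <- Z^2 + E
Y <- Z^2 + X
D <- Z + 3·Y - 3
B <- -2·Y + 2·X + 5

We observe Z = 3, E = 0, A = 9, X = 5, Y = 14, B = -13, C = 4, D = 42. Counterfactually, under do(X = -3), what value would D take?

do(X=-3) replaces the equation X <- -2·E + 3·Z - 4 with the constant X = -3.
Y = Z^2 + X  [with Z=3, X=-3]  = 6
D = Z + 3·Y - 3  [with Z=3, Y=6]  = 18

18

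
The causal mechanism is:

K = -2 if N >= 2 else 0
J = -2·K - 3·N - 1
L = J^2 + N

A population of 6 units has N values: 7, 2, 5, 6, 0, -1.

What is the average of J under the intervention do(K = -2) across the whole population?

do(K=-2) breaks K's dependence on N. With K=-2 fixed, J across the units is -18, -3, -12, -15, 3, 6, mean -6.5.

-6.5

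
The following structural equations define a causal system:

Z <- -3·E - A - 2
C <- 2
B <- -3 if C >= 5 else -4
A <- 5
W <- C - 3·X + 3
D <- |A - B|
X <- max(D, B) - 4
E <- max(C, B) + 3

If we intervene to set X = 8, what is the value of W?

-19

Intervening sets X = 8 and removes its equation (X <- max(D, B) - 4).
W = C - 3·X + 3  [with C=2, X=8]  = -19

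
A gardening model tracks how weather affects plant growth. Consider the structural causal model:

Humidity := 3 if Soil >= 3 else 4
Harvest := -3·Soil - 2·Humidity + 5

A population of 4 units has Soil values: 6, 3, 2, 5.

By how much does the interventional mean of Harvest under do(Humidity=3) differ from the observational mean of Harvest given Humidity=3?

Every unit gets Humidity=3 under the intervention. Harvest values become -19, -10, -7, -16; E[Harvest|do(Humidity=3)] = -13.
Observing Humidity=3 restricts to units where Humidity's equation naturally yields 3: Soil ∈ {6, 3, 5}. In that subpopulation Harvest = -19, -10, -16, mean -15.
Difference = -13 − (-15) = 2.

2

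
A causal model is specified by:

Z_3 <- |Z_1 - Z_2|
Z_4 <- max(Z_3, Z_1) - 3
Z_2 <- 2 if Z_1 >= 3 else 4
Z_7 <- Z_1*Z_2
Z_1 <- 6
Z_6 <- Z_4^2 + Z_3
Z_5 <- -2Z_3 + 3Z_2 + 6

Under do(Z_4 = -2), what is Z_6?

Under do(Z_4=-2), the mechanism Z_4 <- max(Z_3, Z_1) - 3 is discarded; Z_4 is fixed at -2.
Z_2 = 2 if Z_1 >= 3 else 4  [with Z_1=6]  = 2
Z_3 = |Z_1 - Z_2|  [with Z_1=6, Z_2=2]  = 4
Z_6 = Z_4^2 + Z_3  [with Z_4=-2, Z_3=4]  = 8

8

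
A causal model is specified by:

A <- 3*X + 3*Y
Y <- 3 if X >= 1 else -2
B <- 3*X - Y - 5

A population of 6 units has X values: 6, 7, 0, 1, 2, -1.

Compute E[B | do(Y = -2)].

4.5

do(Y=-2) breaks Y's dependence on X. With Y=-2 fixed, B across the units is 15, 18, -3, 0, 3, -6, mean 4.5.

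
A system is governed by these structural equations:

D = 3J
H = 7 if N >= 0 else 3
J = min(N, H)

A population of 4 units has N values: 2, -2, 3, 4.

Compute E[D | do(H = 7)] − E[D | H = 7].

-3.75

The intervention sets H=7 in all 4 units regardless of N. Recomputing D per unit gives 6, -6, 9, 12; average 5.25.
Conditioning on H=7 selects the 3 unit(s) with N ∈ {2, 3, 4}. Their D values: 6, 9, 12. Mean = 9.
Difference = 5.25 − 9 = -3.75.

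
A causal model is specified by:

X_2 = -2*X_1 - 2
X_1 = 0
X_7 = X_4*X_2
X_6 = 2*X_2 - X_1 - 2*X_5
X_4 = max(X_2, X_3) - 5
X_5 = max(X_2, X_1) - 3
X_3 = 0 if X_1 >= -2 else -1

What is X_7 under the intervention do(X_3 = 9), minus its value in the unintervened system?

-18

The intervention breaks the incoming arrows to X_3: X_3 = 0 if X_1 >= -2 else -1 no longer applies, and X_3 = 9.
X_2 = -2*X_1 - 2  [with X_1=0]  = -2
X_4 = max(X_2, X_3) - 5  [with X_2=-2, X_3=9]  = 4
X_7 = X_4*X_2  [with X_4=4, X_2=-2]  = -8
Without intervention: X_2 = -2*X_1 - 2  [with X_1=0]  = -2; X_3 = 0 if X_1 >= -2 else -1  [with X_1=0]  = 0; X_4 = max(X_2, X_3) - 5  [with X_2=-2, X_3=0]  = -5; X_7 = X_4*X_2  [with X_4=-5, X_2=-2]  = 10.
Change = -8 − 10 = -18.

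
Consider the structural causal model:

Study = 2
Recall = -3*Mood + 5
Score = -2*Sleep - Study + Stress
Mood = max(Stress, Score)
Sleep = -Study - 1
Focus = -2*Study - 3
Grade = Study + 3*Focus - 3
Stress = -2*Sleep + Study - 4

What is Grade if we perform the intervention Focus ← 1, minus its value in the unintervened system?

24

do(Focus=1) replaces the equation Focus = -2*Study - 3 with the constant Focus = 1.
Grade = Study + 3*Focus - 3  [with Study=2, Focus=1]  = 2
Without intervention: Focus = -2*Study - 3  [with Study=2]  = -7; Grade = Study + 3*Focus - 3  [with Study=2, Focus=-7]  = -22.
Change = 2 − (-22) = 24.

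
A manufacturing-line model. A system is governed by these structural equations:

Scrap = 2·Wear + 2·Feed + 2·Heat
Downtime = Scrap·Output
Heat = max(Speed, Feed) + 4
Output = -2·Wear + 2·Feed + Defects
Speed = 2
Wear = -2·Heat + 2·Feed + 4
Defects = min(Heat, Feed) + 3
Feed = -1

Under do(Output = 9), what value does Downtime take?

do(Output=9) replaces the equation Output = -2·Wear + 2·Feed + Defects with the constant Output = 9.
Heat = max(Speed, Feed) + 4  [with Speed=2, Feed=-1]  = 6
Wear = -2·Heat + 2·Feed + 4  [with Heat=6, Feed=-1]  = -10
Scrap = 2·Wear + 2·Feed + 2·Heat  [with Wear=-10, Feed=-1, Heat=6]  = -10
Downtime = Scrap·Output  [with Scrap=-10, Output=9]  = -90

-90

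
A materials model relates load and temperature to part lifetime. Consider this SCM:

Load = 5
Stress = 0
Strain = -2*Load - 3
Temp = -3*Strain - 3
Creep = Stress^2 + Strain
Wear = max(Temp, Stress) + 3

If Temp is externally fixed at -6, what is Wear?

Under do(Temp=-6), the mechanism Temp = -3*Strain - 3 is discarded; Temp is fixed at -6.
Wear = max(Temp, Stress) + 3  [with Temp=-6, Stress=0]  = 3

3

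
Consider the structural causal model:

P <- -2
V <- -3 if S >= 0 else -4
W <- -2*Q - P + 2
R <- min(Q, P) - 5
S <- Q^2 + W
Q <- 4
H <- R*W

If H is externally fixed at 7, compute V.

Intervening sets H = 7 and removes its equation (H <- R*W).
No directed path runs from H to V, so V keeps its natural value.
W = -2*Q - P + 2  [with Q=4, P=-2]  = -4
S = Q^2 + W  [with Q=4, W=-4]  = 12
V = -3 if S >= 0 else -4  [with S=12]  = -3

-3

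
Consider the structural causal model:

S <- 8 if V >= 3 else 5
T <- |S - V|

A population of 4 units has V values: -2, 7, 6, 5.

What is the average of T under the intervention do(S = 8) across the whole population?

do(S=8) breaks S's dependence on V. With S=8 fixed, T across the units is 10, 1, 2, 3, mean 4.

4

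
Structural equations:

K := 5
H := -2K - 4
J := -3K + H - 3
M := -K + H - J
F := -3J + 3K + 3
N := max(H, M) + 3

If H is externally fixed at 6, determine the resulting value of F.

do(H=6) replaces the equation H := -2K - 4 with the constant H = 6.
J = -3K + H - 3  [with K=5, H=6]  = -12
F = -3J + 3K + 3  [with J=-12, K=5]  = 54

54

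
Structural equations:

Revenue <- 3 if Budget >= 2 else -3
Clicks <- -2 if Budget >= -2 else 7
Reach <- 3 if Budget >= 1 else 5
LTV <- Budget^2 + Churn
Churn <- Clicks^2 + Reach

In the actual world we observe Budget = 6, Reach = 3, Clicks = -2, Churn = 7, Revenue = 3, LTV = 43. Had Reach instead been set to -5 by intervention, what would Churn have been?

Under do(Reach=-5), the mechanism Reach <- 3 if Budget >= 1 else 5 is discarded; Reach is fixed at -5.
Clicks = -2 if Budget >= -2 else 7  [with Budget=6]  = -2
Churn = Clicks^2 + Reach  [with Clicks=-2, Reach=-5]  = -1

-1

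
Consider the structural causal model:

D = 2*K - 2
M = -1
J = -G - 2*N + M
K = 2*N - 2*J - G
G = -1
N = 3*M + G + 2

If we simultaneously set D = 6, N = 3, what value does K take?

19

Under do(D = 6, N = 3), each intervened variable's structural equation is replaced by its fixed value.
J = -G - 2*N + M  [with G=-1, N=3, M=-1]  = -6
K = 2*N - 2*J - G  [with N=3, J=-6, G=-1]  = 19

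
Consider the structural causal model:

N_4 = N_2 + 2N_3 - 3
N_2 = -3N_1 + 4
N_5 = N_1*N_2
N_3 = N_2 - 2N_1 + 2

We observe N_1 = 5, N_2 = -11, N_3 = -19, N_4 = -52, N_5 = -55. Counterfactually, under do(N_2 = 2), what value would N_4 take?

-13

Under do(N_2=2), the mechanism N_2 = -3N_1 + 4 is discarded; N_2 is fixed at 2.
N_3 = N_2 - 2N_1 + 2  [with N_2=2, N_1=5]  = -6
N_4 = N_2 + 2N_3 - 3  [with N_2=2, N_3=-6]  = -13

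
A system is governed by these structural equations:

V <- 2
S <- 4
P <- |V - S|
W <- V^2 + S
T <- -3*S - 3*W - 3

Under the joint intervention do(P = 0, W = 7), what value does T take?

-36

The joint intervention fixes P = 0, W = 7, removing each variable's own equation.
T = -3*S - 3*W - 3  [with S=4, W=7]  = -36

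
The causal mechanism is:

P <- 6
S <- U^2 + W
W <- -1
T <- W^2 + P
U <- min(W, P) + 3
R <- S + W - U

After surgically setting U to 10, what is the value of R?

The intervention breaks the incoming arrows to U: U <- min(W, P) + 3 no longer applies, and U = 10.
S = U^2 + W  [with U=10, W=-1]  = 99
R = S + W - U  [with S=99, W=-1, U=10]  = 88

88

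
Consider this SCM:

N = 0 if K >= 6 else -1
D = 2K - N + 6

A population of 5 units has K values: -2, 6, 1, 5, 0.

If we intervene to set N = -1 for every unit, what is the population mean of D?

11

Every unit gets N=-1 under the intervention. D values become 3, 19, 9, 17, 7; E[D|do(N=-1)] = 11.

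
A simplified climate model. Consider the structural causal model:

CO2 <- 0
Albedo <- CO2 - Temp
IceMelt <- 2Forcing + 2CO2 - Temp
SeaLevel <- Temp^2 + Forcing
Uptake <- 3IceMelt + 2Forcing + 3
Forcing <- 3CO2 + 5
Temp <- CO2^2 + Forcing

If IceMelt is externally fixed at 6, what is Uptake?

31

The intervention breaks the incoming arrows to IceMelt: IceMelt <- 2Forcing + 2CO2 - Temp no longer applies, and IceMelt = 6.
Forcing = 3CO2 + 5  [with CO2=0]  = 5
Uptake = 3IceMelt + 2Forcing + 3  [with IceMelt=6, Forcing=5]  = 31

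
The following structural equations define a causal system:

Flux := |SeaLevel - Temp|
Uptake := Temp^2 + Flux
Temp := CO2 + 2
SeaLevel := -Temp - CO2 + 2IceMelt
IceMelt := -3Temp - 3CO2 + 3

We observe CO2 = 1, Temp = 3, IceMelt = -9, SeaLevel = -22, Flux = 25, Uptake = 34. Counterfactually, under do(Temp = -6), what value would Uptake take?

Under do(Temp=-6), the mechanism Temp := CO2 + 2 is discarded; Temp is fixed at -6.
IceMelt = -3Temp - 3CO2 + 3  [with Temp=-6, CO2=1]  = 18
SeaLevel = -Temp - CO2 + 2IceMelt  [with Temp=-6, CO2=1, IceMelt=18]  = 41
Flux = |SeaLevel - Temp|  [with SeaLevel=41, Temp=-6]  = 47
Uptake = Temp^2 + Flux  [with Temp=-6, Flux=47]  = 83

83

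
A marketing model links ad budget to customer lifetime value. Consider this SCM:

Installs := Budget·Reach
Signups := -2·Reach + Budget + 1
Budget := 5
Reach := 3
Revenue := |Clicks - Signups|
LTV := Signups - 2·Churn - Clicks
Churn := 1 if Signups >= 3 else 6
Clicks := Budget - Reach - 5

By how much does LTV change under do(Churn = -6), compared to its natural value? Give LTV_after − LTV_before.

24

Intervening sets Churn = -6 and removes its equation (Churn := 1 if Signups >= 3 else 6).
Clicks = Budget - Reach - 5  [with Budget=5, Reach=3]  = -3
Signups = -2·Reach + Budget + 1  [with Reach=3, Budget=5]  = 0
LTV = Signups - 2·Churn - Clicks  [with Signups=0, Churn=-6, Clicks=-3]  = 15
Without intervention: Clicks = Budget - Reach - 5  [with Budget=5, Reach=3]  = -3; Signups = -2·Reach + Budget + 1  [with Reach=3, Budget=5]  = 0; Churn = 1 if Signups >= 3 else 6  [with Signups=0]  = 6; LTV = Signups - 2·Churn - Clicks  [with Signups=0, Churn=6, Clicks=-3]  = -9.
Change = 15 − (-9) = 24.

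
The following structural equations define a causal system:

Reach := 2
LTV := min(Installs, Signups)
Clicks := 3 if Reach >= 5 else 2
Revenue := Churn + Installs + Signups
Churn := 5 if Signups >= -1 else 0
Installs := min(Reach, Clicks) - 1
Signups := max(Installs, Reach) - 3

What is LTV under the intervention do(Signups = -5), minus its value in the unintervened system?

-4

The intervention breaks the incoming arrows to Signups: Signups := max(Installs, Reach) - 3 no longer applies, and Signups = -5.
Clicks = 3 if Reach >= 5 else 2  [with Reach=2]  = 2
Installs = min(Reach, Clicks) - 1  [with Reach=2, Clicks=2]  = 1
LTV = min(Installs, Signups)  [with Installs=1, Signups=-5]  = -5
Without intervention: Clicks = 3 if Reach >= 5 else 2  [with Reach=2]  = 2; Installs = min(Reach, Clicks) - 1  [with Reach=2, Clicks=2]  = 1; Signups = max(Installs, Reach) - 3  [with Installs=1, Reach=2]  = -1; LTV = min(Installs, Signups)  [with Installs=1, Signups=-1]  = -1.
Change = -5 − (-1) = -4.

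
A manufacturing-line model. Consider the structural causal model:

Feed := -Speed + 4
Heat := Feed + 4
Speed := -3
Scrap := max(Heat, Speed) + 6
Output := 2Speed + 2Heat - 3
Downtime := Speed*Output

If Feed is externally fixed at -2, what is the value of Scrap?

8

Under do(Feed=-2), the mechanism Feed := -Speed + 4 is discarded; Feed is fixed at -2.
Heat = Feed + 4  [with Feed=-2]  = 2
Scrap = max(Heat, Speed) + 6  [with Heat=2, Speed=-3]  = 8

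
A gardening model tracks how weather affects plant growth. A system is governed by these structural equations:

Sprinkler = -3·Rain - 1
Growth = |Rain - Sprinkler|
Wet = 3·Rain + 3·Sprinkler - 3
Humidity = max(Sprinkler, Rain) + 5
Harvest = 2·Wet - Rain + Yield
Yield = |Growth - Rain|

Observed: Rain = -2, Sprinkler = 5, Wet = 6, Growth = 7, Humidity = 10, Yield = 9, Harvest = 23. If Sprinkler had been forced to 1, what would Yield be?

5

Under do(Sprinkler=1), the mechanism Sprinkler = -3·Rain - 1 is discarded; Sprinkler is fixed at 1.
Growth = |Rain - Sprinkler|  [with Rain=-2, Sprinkler=1]  = 3
Yield = |Growth - Rain|  [with Growth=3, Rain=-2]  = 5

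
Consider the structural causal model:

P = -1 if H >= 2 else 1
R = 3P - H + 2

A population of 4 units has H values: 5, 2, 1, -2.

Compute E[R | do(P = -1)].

-2.5

The intervention sets P=-1 in all 4 units regardless of H. Recomputing R per unit gives -6, -3, -2, 1; average -2.5.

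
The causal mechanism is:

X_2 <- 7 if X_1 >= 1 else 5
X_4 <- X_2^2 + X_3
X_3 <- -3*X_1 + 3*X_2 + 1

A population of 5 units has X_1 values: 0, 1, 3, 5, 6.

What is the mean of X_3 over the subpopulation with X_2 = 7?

Observing X_2=7 restricts to units where X_2's equation naturally yields 7: X_1 ∈ {1, 3, 5, 6}. In that subpopulation X_3 = 19, 13, 7, 4, mean 10.75.

10.75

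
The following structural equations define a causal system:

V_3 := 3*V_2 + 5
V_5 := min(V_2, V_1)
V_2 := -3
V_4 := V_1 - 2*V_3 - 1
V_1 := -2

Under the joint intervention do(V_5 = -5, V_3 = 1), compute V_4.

Under do(V_5 = -5, V_3 = 1), each intervened variable's structural equation is replaced by its fixed value.
V_4 = V_1 - 2*V_3 - 1  [with V_1=-2, V_3=1]  = -5

-5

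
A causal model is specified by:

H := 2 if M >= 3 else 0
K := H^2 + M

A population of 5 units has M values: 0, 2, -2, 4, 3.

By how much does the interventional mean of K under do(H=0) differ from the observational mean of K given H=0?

1.4

Every unit gets H=0 under the intervention. K values become 0, 2, -2, 4, 3; E[K|do(H=0)] = 1.4.
Conditioning on H=0 selects the 3 unit(s) with M ∈ {0, 2, -2}. Their K values: 0, 2, -2. Mean = 0.
Difference = 1.4 − 0 = 1.4.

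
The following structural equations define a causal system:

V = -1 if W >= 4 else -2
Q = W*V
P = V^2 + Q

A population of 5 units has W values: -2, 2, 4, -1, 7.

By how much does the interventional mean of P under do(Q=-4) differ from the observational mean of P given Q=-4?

0.3

The intervention sets Q=-4 in all 5 units regardless of W. Recomputing P per unit gives 0, 0, -3, 0, -3; average -1.2.
E[P|Q=-4] averages over only the 2 units with Q=-4 (W = 2, 4): P = 0, -3, mean -1.5.
Difference = -1.2 − (-1.5) = 0.3.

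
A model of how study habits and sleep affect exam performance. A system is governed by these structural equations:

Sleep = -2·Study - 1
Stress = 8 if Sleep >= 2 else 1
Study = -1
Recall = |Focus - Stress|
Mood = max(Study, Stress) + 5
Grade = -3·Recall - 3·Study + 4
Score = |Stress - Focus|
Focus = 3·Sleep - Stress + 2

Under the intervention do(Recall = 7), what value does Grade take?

-14

do(Recall=7) replaces the equation Recall = |Focus - Stress| with the constant Recall = 7.
Grade = -3·Recall - 3·Study + 4  [with Recall=7, Study=-1]  = -14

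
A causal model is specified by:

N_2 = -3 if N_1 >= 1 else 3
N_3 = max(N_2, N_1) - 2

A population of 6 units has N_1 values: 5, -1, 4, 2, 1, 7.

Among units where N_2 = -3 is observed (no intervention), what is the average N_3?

1.8

Observing N_2=-3 restricts to units where N_2's equation naturally yields -3: N_1 ∈ {5, 4, 2, 1, 7}. In that subpopulation N_3 = 3, 2, 0, -1, 5, mean 1.8.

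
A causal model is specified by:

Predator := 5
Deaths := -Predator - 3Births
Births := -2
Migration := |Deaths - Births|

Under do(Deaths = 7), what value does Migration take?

9

The intervention breaks the incoming arrows to Deaths: Deaths := -Predator - 3Births no longer applies, and Deaths = 7.
Migration = |Deaths - Births|  [with Deaths=7, Births=-2]  = 9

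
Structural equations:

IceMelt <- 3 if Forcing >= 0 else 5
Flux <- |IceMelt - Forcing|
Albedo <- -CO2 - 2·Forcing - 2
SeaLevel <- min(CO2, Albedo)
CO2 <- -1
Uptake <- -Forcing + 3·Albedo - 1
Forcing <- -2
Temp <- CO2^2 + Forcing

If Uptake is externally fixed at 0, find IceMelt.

5

The intervention breaks the incoming arrows to Uptake: Uptake <- -Forcing + 3·Albedo - 1 no longer applies, and Uptake = 0.
Since IceMelt is not a descendant of the intervened variable, it is unaffected.
IceMelt = 3 if Forcing >= 0 else 5  [with Forcing=-2]  = 5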